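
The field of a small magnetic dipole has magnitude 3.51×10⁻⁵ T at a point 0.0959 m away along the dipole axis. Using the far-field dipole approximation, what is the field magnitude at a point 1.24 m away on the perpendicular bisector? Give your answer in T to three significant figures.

B ≈ 8.12×10⁻⁹ T

Dipole fields scale as 1/r³ in the far field.
The axial field is twice the equatorial field at the same r, so the geometry factor is 1/2.
B₂ = B₁ · (1/2) · (r₁/r₂)³ = 3.51×10⁻⁵ · 0.5 · (0.0959/1.24)³.
(r₁/r₂)³ = (0.07734)³ = 0.0004626.
B₂ ≈ 8.118×10⁻⁹ T.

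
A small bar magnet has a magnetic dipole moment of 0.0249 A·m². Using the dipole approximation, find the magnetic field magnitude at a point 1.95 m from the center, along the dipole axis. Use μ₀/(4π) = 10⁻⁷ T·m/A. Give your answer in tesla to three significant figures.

On axis B = (μ₀/4π)·2m/r³.
B = 2·(10⁻⁷)·(0.0249) / (1.95)³ = 6.716×10⁻¹⁰ T.

B ≈ 6.72×10⁻¹⁰ T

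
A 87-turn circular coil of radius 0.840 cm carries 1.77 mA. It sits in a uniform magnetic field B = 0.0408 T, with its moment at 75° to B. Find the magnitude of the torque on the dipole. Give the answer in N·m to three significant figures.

τ ≈ 1.35×10⁻⁶ N·m

m = NIA = NIπa² = 87·(0.00177)·π·(0.00840)² = 3.414×10⁻⁵ A·m².
Torque on a magnetic dipole: τ = mB sinθ.
τ = (3.414×10⁻⁵)(0.0408)·sin75° = 1.345×10⁻⁶ N·m.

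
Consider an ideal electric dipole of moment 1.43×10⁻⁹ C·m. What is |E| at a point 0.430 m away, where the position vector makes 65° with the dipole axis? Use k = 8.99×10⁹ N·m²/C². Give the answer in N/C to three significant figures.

E ≈ 200 N/C

At angle θ the dipole field magnitude is E = (kp/r³)·√(1 + 3cos²θ).
kp/r³ = (8.99×10⁹)(1.43×10⁻⁹) / (0.430)³ = 161.7 N/C.
√(1 + 3cos²65°) = √(1 + 3·0.1786) = √1.5358 ≈ 1.2393.
E ≈ 161.7 × 1.239 = 200.4 N/C.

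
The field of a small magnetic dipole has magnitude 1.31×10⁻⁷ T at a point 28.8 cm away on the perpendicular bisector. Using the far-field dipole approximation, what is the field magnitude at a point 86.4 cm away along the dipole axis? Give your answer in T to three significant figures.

Dipole fields scale as 1/r³ in the far field.
The axial field is twice the equatorial field at the same r, so the geometry factor is 2/1.
B₂ = B₁ · (2/1) · (r₁/r₂)³ = 1.31×10⁻⁷ · 2 · (28.8/86.4)³.
(r₁/r₂)³ = (0.3333)³ = 0.03704.
B₂ ≈ 9.704×10⁻⁹ T.

B ≈ 9.70×10⁻⁹ T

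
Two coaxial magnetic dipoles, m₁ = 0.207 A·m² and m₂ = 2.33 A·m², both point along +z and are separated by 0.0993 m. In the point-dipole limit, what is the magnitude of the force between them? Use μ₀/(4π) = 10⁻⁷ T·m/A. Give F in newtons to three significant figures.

F ≈ 0.00298 N

On-axis B of dipole 1: B = (μ₀/4π)·2m₁/r³. Force on dipole 2: F = m₂·dB/dr.
dB/dr = −(μ₀/4π)·6m₁/r⁴, so |F| = (μ₀/4π)·6m₁m₂/r⁴.
F = 6(10⁻⁷)(0.207)(2.33)/(0.0993)⁴ = 0.002976 N.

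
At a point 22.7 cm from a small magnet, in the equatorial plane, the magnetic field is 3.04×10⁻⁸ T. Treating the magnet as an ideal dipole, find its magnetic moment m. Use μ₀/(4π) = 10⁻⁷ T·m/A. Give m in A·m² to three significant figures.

m ≈ 0.00356 A·m²

In the equatorial plane B = (μ₀/4π)·m/r³, so m = Br³·4π/(μ₀).
m = (3.04×10⁻⁸)·(0.227)³ / (10⁻⁷) = 0.003556 A·m².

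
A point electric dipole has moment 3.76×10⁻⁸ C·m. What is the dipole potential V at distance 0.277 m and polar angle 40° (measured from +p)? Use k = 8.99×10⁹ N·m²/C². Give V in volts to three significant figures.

V ≈ 3370 V

The dipole potential is V = kp cosθ / r².
V = (8.99×10⁹)(3.76×10⁻⁸)·cos40° / (0.277)² = 3375 V.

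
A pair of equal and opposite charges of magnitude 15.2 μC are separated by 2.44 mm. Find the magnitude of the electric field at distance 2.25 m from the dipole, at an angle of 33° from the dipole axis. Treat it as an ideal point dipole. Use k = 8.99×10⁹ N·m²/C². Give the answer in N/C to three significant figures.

Dipole moment p = qd = (1.52×10⁻⁵ C)(0.00244 m) = 3.709×10⁻⁸ C·m.
At angle θ the dipole field magnitude is E = (kp/r³)·√(1 + 3cos²θ).
kp/r³ = (8.99×10⁹)(3.709×10⁻⁸) / (2.25)³ = 29.27 N/C.
√(1 + 3cos²33°) = √(1 + 3·0.7034) = √3.1101 ≈ 1.7635.
E ≈ 29.27 × 1.764 = 51.62 N/C.

E ≈ 51.6 N/C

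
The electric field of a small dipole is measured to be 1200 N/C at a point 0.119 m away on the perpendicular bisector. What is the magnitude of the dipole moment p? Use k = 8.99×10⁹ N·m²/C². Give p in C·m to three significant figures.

p ≈ 2.25×10⁻¹⁰ C·m

In the equatorial plane E = kp/r³, so p = Er³/(k).
p = (1200)·(0.119)³ / (8.99×10⁹) = 2.249×10⁻¹⁰ C·m.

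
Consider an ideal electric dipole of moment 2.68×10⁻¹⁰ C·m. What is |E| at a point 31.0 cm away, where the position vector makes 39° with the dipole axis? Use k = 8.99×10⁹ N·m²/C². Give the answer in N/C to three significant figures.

At angle θ the dipole field magnitude is E = (kp/r³)·√(1 + 3cos²θ).
kp/r³ = (8.99×10⁹)(2.68×10⁻¹⁰) / (0.310)³ = 80.87 N/C.
√(1 + 3cos²39°) = √(1 + 3·0.6040) = √2.8119 ≈ 1.6769.
E ≈ 80.87 × 1.677 = 135.6 N/C.

E ≈ 136 N/C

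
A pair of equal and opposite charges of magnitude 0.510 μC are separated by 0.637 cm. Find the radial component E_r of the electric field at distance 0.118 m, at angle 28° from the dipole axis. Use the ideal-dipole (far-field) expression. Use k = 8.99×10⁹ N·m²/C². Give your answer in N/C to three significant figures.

Dipole moment p = qd = (5.10×10⁻⁷ C)(0.00637 m) = 3.249×10⁻⁹ C·m.
For a dipole, E_r = (2kp cosθ)/r³.
kp/r³ = (8.99×10⁹)(3.249×10⁻⁹)/(0.118)³ = 1.778×10⁴ N/C.
E_r = 2·1.778×10⁴·cos28° = 3.139×10⁴ N/C.

E_r ≈ 3.14×10⁴ N/C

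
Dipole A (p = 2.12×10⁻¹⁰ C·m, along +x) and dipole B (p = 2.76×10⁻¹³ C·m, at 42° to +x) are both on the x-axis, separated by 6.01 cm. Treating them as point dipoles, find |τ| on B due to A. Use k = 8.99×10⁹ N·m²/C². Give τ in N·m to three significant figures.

The second dipole sits on the axis of the first, so the field there is axial: E₁ = 2kp₁/r³ along +x.
E₁ = 2(8.99×10⁹)(2.12×10⁻¹⁰)/(0.0601)³ = 1.756×10⁴ N/C.
Torque on the second dipole: τ = p₂ E₁ sinθ.
τ = (2.76×10⁻¹³)(1.756×10⁴)·sin42° = 3.243×10⁻⁹ N·m.

τ ≈ 3.24×10⁻⁹ N·m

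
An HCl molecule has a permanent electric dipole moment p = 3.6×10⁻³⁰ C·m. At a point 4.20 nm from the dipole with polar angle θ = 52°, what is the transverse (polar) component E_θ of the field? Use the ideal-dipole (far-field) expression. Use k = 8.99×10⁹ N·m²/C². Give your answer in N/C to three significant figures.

For a dipole, E_θ = (kp sinθ)/r³.
kp/r³ = (8.99×10⁹)(3.60×10⁻³⁰)/(4.20×10⁻⁹)³ = 4.368×10⁵ N/C.
E_θ = 4.368×10⁵·sin52° = 3.442×10⁵ N/C.

E_θ ≈ 3.44×10⁵ N/C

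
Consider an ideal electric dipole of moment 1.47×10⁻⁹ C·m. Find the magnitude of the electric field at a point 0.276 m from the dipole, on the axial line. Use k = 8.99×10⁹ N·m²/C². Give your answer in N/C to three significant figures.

On the dipole axis E = 2kp/r³.
E = 2·(8.99×10⁹)(1.47×10⁻⁹) / (0.276)³ = 1257 N/C.

E ≈ 1260 N/C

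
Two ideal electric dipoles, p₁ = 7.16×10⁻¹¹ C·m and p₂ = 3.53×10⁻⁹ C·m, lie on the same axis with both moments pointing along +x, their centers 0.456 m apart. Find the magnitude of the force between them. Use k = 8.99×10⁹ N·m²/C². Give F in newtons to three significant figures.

On-axis field of dipole 1 at distance r: E = 2kp₁/r³. Force on dipole 2 is F = p₂·dE/dr (gradient along axis).
dE/dr = −6kp₁/r⁴, so |F| = 6kp₁p₂/r⁴ (attractive for aligned moments).
F = 6(8.99×10⁹)(7.16×10⁻¹¹)(3.53×10⁻⁹)/(0.456)⁴ = 3.153×10⁻⁷ N.

F ≈ 3.15×10⁻⁷ N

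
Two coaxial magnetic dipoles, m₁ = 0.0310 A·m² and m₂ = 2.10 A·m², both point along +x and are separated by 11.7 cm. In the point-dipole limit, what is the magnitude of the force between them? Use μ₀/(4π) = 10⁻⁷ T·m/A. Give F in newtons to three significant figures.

F ≈ 2.08×10⁻⁴ N

On-axis B of dipole 1: B = (μ₀/4π)·2m₁/r³. Force on dipole 2: F = m₂·dB/dr.
dB/dr = −(μ₀/4π)·6m₁/r⁴, so |F| = (μ₀/4π)·6m₁m₂/r⁴.
F = 6(10⁻⁷)(0.0310)(2.10)/(0.117)⁴ = 2.084×10⁻⁴ N.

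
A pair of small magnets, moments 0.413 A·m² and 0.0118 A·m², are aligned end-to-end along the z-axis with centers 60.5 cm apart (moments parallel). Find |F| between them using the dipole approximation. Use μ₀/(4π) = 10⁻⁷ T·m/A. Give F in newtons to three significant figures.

On-axis B of dipole 1: B = (μ₀/4π)·2m₁/r³. Force on dipole 2: F = m₂·dB/dr.
dB/dr = −(μ₀/4π)·6m₁/r⁴, so |F| = (μ₀/4π)·6m₁m₂/r⁴.
F = 6(10⁻⁷)(0.413)(0.0118)/(0.605)⁴ = 2.183×10⁻⁸ N.

F ≈ 2.18×10⁻⁸ N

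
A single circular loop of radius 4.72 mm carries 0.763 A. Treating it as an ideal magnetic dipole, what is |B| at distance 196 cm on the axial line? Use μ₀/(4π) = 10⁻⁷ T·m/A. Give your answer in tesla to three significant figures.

B ≈ 1.42×10⁻¹² T

Magnetic moment m = IA = Iπa² = (0.763)·π·(0.00472)² = 5.34×10⁻⁵ A·m².
On axis B = (μ₀/4π)·2m/r³.
B = 2·(10⁻⁷)·(5.34×10⁻⁵) / (1.96)³ = 1.418×10⁻¹² T.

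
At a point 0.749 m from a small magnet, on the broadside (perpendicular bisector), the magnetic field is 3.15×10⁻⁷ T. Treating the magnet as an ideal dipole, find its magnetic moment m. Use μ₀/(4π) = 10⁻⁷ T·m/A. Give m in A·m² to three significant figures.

In the equatorial plane B = (μ₀/4π)·m/r³, so m = Br³·4π/(μ₀).
m = (3.15×10⁻⁷)·(0.749)³ / (10⁻⁷) = 1.324 A·m².

m ≈ 1.32 A·m²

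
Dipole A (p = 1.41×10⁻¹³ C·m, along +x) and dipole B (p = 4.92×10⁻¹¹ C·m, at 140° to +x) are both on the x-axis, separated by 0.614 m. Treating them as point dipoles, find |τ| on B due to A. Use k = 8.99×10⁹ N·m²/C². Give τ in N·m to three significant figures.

τ ≈ 3.46×10⁻¹³ N·m

The second dipole sits on the axis of the first, so the field there is axial: E₁ = 2kp₁/r³ along +x.
E₁ = 2(8.99×10⁹)(1.41×10⁻¹³)/(0.614)³ = 0.01095 N/C.
Torque on the second dipole: τ = p₂ E₁ sinθ.
τ = (4.92×10⁻¹¹)(0.01095)·sin140° = 3.464×10⁻¹³ N·m.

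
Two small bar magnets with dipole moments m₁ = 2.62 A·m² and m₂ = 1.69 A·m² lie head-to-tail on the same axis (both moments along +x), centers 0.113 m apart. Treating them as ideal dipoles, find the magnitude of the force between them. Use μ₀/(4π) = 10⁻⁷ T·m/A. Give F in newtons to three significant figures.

F ≈ 0.0163 N

On-axis B of dipole 1: B = (μ₀/4π)·2m₁/r³. Force on dipole 2: F = m₂·dB/dr.
dB/dr = −(μ₀/4π)·6m₁/r⁴, so |F| = (μ₀/4π)·6m₁m₂/r⁴.
F = 6(10⁻⁷)(2.62)(1.69)/(0.113)⁴ = 0.01629 N.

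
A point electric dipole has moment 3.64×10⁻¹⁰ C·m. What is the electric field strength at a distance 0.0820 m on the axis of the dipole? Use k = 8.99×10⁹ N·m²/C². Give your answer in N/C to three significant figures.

On the dipole axis E = 2kp/r³.
E = 2·(8.99×10⁹)(3.64×10⁻¹⁰) / (0.0820)³ = 1.187×10⁴ N/C.

E ≈ 1.19×10⁴ N/C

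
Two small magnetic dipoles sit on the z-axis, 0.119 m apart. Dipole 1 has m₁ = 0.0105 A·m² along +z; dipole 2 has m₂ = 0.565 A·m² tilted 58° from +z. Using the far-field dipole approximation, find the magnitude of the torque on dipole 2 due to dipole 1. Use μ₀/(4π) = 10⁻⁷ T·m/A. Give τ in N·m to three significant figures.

τ ≈ 5.97×10⁻⁷ N·m

Dipole B is on the axis of dipole A, so B₁ there is axial: B₁ = (μ₀/4π)·2m₁/r³ along +z.
B₁ = 2(10⁻⁷)(0.0105)/(0.119)³ = 1.246×10⁻⁶ T.
τ = m₂ B₁ sinθ.
τ = (0.565)(1.246×10⁻⁶)·sin58° = 5.971×10⁻⁷ N·m.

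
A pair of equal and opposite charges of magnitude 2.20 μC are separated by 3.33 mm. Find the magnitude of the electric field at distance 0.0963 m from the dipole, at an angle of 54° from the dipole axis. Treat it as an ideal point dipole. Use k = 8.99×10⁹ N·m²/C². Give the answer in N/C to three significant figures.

Dipole moment p = qd = (2.20×10⁻⁶ C)(0.00333 m) = 7.326×10⁻⁹ C·m.
At angle θ the dipole field magnitude is E = (kp/r³)·√(1 + 3cos²θ).
kp/r³ = (8.99×10⁹)(7.326×10⁻⁹) / (0.0963)³ = 7.375×10⁴ N/C.
√(1 + 3cos²54°) = √(1 + 3·0.3455) = √2.0365 ≈ 1.4271.
E ≈ 7.375×10⁴ × 1.427 = 1.052×10⁵ N/C.

E ≈ 1.05×10⁵ N/C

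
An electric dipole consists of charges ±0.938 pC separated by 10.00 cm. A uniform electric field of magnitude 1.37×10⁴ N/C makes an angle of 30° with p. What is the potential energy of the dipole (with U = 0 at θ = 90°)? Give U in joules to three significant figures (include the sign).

U ≈ -1.11×10⁻⁹ J

Dipole moment p = qd = (9.38×10⁻¹³ C)(0.100 m) = 9.38×10⁻¹⁴ C·m.
U = −p·E = −pE cosθ.
U = −(9.38×10⁻¹⁴)(1.37×10⁴)·cos30° = -1.113×10⁻⁹ J.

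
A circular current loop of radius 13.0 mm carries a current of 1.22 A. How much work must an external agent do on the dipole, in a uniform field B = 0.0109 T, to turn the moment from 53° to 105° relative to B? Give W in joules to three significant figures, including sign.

Magnetic moment m = IA = Iπa² = (1.22)·π·(0.0130)² = 6.477×10⁻⁴ A·m².
W_ext = ΔU = −mB cosθ₂ + mB cosθ₁ = mB(cosθ₁ − cosθ₂).
W = (6.477×10⁻⁴)(0.0109)·(cos53° − cos105°) = (7.060×10⁻⁶)·(+0.8606) = 6.076×10⁻⁶ J.

W ≈ 6.08×10⁻⁶ J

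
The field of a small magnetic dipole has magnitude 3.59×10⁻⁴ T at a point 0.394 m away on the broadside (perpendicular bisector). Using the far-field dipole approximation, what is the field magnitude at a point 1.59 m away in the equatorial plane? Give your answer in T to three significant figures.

B ≈ 5.46×10⁻⁶ T

Dipole fields scale as 1/r³ in the far field; the geometry is the same at both points.
B₂ = B₁ · (r₁/r₂)³ = 3.59×10⁻⁴ · (0.394/1.59)³.
(r₁/r₂)³ = (0.2478)³ = 0.01522.
B₂ ≈ 5.463×10⁻⁶ T.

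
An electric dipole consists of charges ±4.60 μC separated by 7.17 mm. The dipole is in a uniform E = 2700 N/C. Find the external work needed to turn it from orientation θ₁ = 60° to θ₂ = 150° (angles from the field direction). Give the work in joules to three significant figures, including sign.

Dipole moment p = qd = (4.60×10⁻⁶ C)(0.00717 m) = 3.298×10⁻⁸ C·m.
W_ext = ΔU = U(θ₂) − U(θ₁) = −pE cosθ₂ − (−pE cosθ₁) = pE(cosθ₁ − cosθ₂).
W = (3.298×10⁻⁸)(2700)·(cos60° − cos150°) = (8.905×10⁻⁵)·(+1.3660) = 1.216×10⁻⁴ J.

W ≈ 1.22×10⁻⁴ J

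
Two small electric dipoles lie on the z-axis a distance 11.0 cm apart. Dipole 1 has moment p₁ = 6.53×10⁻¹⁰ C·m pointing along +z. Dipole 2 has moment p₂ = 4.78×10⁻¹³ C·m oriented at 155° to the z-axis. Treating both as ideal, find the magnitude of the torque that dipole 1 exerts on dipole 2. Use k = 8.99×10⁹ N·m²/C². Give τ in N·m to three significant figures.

The second dipole sits on the axis of the first, so the field there is axial: E₁ = 2kp₁/r³ along +z.
E₁ = 2(8.99×10⁹)(6.53×10⁻¹⁰)/(0.110)³ = 8821 N/C.
Torque on the second dipole: τ = p₂ E₁ sinθ.
τ = (4.78×10⁻¹³)(8821)·sin155° = 1.782×10⁻⁹ N·m.

τ ≈ 1.78×10⁻⁹ N·m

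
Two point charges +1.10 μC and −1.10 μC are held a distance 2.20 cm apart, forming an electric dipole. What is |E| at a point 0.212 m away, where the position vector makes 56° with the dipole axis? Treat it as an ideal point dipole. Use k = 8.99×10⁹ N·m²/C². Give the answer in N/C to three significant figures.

E ≈ 3.18×10⁴ N/C

Dipole moment p = qd = (1.10×10⁻⁶ C)(0.0220 m) = 2.42×10⁻⁸ C·m.
At angle θ the dipole field magnitude is E = (kp/r³)·√(1 + 3cos²θ).
kp/r³ = (8.99×10⁹)(2.42×10⁻⁸) / (0.212)³ = 2.283×10⁴ N/C.
√(1 + 3cos²56°) = √(1 + 3·0.3127) = √1.9381 ≈ 1.3922.
E ≈ 2.283×10⁴ × 1.392 = 3.179×10⁴ N/C.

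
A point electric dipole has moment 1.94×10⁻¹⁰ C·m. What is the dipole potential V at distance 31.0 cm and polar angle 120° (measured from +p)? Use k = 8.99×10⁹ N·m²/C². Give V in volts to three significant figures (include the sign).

The dipole potential is V = kp cosθ / r².
V = (8.99×10⁹)(1.94×10⁻¹⁰)·cos120° / (0.310)² = -9.074 V.

V ≈ -9.07 V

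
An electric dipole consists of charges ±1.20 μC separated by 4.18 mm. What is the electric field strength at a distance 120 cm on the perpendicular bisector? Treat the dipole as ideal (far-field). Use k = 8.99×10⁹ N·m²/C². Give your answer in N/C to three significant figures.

Dipole moment p = qd = (1.20×10⁻⁶ C)(0.00418 m) = 5.016×10⁻⁹ C·m.
In the equatorial plane E = kp/r³.
E = (8.99×10⁹)(5.016×10⁻⁹) / (1.20)³ = 26.10 N/C.

E ≈ 26.1 N/C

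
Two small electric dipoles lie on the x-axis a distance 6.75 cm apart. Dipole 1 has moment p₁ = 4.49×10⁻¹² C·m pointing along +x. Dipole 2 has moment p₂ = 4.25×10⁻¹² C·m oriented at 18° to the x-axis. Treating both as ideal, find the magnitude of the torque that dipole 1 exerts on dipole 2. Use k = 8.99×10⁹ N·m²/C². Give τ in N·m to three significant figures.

τ ≈ 3.45×10⁻¹⁰ N·m

The second dipole sits on the axis of the first, so the field there is axial: E₁ = 2kp₁/r³ along +x.
E₁ = 2(8.99×10⁹)(4.49×10⁻¹²)/(0.0675)³ = 262.5 N/C.
Torque on the second dipole: τ = p₂ E₁ sinθ.
τ = (4.25×10⁻¹²)(262.5)·sin18° = 3.447×10⁻¹⁰ N·m.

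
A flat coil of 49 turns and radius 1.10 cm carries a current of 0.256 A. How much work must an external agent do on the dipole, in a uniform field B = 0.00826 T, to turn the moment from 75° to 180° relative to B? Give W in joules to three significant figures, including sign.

W ≈ 4.96×10⁻⁵ J

m = NIA = NIπa² = 49·(0.256)·π·(0.0110)² = 0.004768 A·m².
W_ext = ΔU = −mB cosθ₂ + mB cosθ₁ = mB(cosθ₁ − cosθ₂).
W = (0.004768)(0.00826)·(cos75° − cos180°) = (3.938×10⁻⁵)·(+1.2588) = 4.958×10⁻⁵ J.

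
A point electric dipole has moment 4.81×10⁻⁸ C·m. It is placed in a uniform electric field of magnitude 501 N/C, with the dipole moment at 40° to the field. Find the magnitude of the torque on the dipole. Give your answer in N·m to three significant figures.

τ ≈ 1.55×10⁻⁵ N·m

Torque on an electric dipole: τ = pE sinθ.
τ = (4.81×10⁻⁸)(501)·sin40° = 1.549×10⁻⁵ N·m.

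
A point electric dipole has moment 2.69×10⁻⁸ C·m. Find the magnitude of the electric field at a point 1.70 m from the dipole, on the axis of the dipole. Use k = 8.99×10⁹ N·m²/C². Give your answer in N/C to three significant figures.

On the dipole axis E = 2kp/r³.
E = 2·(8.99×10⁹)(2.69×10⁻⁸) / (1.70)³ = 98.45 N/C.

E ≈ 98.4 N/C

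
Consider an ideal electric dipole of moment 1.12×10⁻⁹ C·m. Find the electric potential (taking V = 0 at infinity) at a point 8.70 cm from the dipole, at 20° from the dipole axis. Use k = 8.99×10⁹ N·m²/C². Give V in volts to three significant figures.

The dipole potential is V = kp cosθ / r².
V = (8.99×10⁹)(1.12×10⁻⁹)·cos20° / (0.0870)² = 1250 V.

V ≈ 1250 V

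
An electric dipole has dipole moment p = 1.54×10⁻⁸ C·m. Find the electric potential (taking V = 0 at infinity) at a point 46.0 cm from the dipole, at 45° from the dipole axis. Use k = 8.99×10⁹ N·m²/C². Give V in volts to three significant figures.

The dipole potential is V = kp cosθ / r².
V = (8.99×10⁹)(1.54×10⁻⁸)·cos45° / (0.460)² = 462.6 V.

V ≈ 463 V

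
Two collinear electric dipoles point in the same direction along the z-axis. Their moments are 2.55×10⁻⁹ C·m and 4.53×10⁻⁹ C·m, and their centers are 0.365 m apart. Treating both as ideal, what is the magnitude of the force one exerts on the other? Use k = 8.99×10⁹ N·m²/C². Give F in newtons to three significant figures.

F ≈ 3.51×10⁻⁵ N

On-axis field of dipole 1 at distance r: E = 2kp₁/r³. Force on dipole 2 is F = p₂·dE/dr (gradient along axis).
dE/dr = −6kp₁/r⁴, so |F| = 6kp₁p₂/r⁴ (attractive for aligned moments).
F = 6(8.99×10⁹)(2.55×10⁻⁹)(4.53×10⁻⁹)/(0.365)⁴ = 3.511×10⁻⁵ N.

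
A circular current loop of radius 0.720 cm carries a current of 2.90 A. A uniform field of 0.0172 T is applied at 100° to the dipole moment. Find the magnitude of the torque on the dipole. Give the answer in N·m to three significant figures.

Magnetic moment m = IA = Iπa² = (2.90)·π·(0.00720)² = 4.723×10⁻⁴ A·m².
Torque on a magnetic dipole: τ = mB sinθ.
τ = (4.723×10⁻⁴)(0.0172)·sin100° = 8.000×10⁻⁶ N·m.

τ ≈ 8.00×10⁻⁶ N·m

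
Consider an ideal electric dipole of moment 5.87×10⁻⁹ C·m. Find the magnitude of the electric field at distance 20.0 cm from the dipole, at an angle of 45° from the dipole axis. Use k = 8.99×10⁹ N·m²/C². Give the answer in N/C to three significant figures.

At angle θ the dipole field magnitude is E = (kp/r³)·√(1 + 3cos²θ).
kp/r³ = (8.99×10⁹)(5.87×10⁻⁹) / (0.200)³ = 6596 N/C.
√(1 + 3cos²45°) = √(1 + 3·0.5000) = √2.5000 ≈ 1.5811.
E ≈ 6596 × 1.581 = 1.043×10⁴ N/C.

E ≈ 1.04×10⁴ N/C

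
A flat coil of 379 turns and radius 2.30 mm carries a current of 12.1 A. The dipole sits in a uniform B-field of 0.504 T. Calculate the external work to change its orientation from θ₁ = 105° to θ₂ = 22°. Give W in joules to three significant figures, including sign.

W ≈ -0.0456 J

m = NIA = NIπa² = 379·(12.1)·π·(0.00230)² = 0.07621 A·m².
W_ext = ΔU = −mB cosθ₂ + mB cosθ₁ = mB(cosθ₁ − cosθ₂).
W = (0.07621)(0.504)·(cos105° − cos22°) = (0.03841)·(-1.1860) = -0.04555 J.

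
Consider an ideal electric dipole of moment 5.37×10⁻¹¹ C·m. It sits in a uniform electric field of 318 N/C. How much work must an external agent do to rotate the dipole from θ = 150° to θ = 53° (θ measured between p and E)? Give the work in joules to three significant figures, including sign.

W_ext = ΔU = U(θ₂) − U(θ₁) = −pE cosθ₂ − (−pE cosθ₁) = pE(cosθ₁ − cosθ₂).
W = (5.37×10⁻¹¹)(318)·(cos150° − cos53°) = (1.708×10⁻⁸)·(-1.4678) = -2.507×10⁻⁸ J.

W ≈ -2.51×10⁻⁸ J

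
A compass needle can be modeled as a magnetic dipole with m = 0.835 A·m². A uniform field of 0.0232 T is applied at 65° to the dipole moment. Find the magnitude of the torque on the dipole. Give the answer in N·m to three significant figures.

τ ≈ 0.0176 N·m

Torque on a magnetic dipole: τ = mB sinθ.
τ = (0.835)(0.0232)·sin65° = 0.01756 N·m.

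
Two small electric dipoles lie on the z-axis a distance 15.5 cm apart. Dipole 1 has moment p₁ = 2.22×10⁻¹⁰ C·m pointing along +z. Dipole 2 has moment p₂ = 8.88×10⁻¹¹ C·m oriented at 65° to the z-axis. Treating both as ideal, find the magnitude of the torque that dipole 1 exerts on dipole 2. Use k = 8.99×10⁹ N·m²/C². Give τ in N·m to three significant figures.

The second dipole sits on the axis of the first, so the field there is axial: E₁ = 2kp₁/r³ along +z.
E₁ = 2(8.99×10⁹)(2.22×10⁻¹⁰)/(0.155)³ = 1072 N/C.
Torque on the second dipole: τ = p₂ E₁ sinθ.
τ = (8.88×10⁻¹¹)(1072)·sin65° = 8.627×10⁻⁸ N·m.

τ ≈ 8.63×10⁻⁸ N·m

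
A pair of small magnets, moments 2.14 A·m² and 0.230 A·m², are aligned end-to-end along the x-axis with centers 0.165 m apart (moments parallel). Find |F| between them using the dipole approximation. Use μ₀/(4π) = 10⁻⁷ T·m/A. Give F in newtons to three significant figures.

F ≈ 3.98×10⁻⁴ N

On-axis B of dipole 1: B = (μ₀/4π)·2m₁/r³. Force on dipole 2: F = m₂·dB/dr.
dB/dr = −(μ₀/4π)·6m₁/r⁴, so |F| = (μ₀/4π)·6m₁m₂/r⁴.
F = 6(10⁻⁷)(2.14)(0.230)/(0.165)⁴ = 3.984×10⁻⁴ N.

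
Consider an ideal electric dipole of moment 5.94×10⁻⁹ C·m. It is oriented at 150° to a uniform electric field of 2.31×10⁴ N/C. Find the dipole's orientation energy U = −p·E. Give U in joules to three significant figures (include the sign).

U = −p·E = −pE cosθ.
U = −(5.94×10⁻⁹)(2.31×10⁴)·cos150° = 1.188×10⁻⁴ J.

U ≈ 1.19×10⁻⁴ J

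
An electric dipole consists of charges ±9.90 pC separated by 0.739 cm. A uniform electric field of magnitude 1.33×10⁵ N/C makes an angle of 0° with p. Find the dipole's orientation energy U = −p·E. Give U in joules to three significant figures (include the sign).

Dipole moment p = qd = (9.90×10⁻¹² C)(0.00739 m) = 7.316×10⁻¹⁴ C·m.
U = −p·E = −pE cosθ.
U = −(7.316×10⁻¹⁴)(1.33×10⁵)·cos0° = -9.730×10⁻⁹ J.

U ≈ -9.73×10⁻⁹ J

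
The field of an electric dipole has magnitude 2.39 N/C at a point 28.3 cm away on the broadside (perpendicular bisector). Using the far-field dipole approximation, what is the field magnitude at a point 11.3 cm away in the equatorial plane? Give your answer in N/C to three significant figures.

E ≈ 37.5 N/C

Dipole fields scale as 1/r³ in the far field; the geometry is the same at both points.
E₂ = E₁ · (r₁/r₂)³ = 2.39 · (28.3/11.3)³.
(r₁/r₂)³ = (2.504)³ = 15.71.
E₂ ≈ 37.54 N/C.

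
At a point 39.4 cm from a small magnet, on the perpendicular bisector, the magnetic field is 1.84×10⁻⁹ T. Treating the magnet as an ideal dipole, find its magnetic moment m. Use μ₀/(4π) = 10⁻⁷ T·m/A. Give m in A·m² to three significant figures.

m ≈ 0.00113 A·m²

In the equatorial plane B = (μ₀/4π)·m/r³, so m = Br³·4π/(μ₀).
m = (1.84×10⁻⁹)·(0.394)³ / (10⁻⁷) = 0.001125 A·m².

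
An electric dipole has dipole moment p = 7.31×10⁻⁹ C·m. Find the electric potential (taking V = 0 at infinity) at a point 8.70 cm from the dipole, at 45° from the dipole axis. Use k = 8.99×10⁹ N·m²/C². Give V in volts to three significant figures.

V ≈ 6140 V

The dipole potential is V = kp cosθ / r².
V = (8.99×10⁹)(7.31×10⁻⁹)·cos45° / (0.0870)² = 6139 V.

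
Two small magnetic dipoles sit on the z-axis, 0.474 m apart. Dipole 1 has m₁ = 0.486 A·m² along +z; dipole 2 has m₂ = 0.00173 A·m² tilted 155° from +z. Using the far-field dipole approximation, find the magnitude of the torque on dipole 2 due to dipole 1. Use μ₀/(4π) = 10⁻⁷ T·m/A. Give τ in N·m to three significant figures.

Dipole B is on the axis of dipole A, so B₁ there is axial: B₁ = (μ₀/4π)·2m₁/r³ along +z.
B₁ = 2(10⁻⁷)(0.486)/(0.474)³ = 9.127×10⁻⁷ T.
τ = m₂ B₁ sinθ.
τ = (0.00173)(9.127×10⁻⁷)·sin155° = 6.673×10⁻¹⁰ N·m.

τ ≈ 6.67×10⁻¹⁰ N·m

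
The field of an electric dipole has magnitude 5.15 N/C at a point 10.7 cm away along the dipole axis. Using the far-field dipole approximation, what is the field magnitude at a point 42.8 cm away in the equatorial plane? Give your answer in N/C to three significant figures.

E ≈ 0.0402 N/C

Dipole fields scale as 1/r³ in the far field.
The axial field is twice the equatorial field at the same r, so the geometry factor is 1/2.
E₂ = E₁ · (1/2) · (r₁/r₂)³ = 5.15 · 0.5 · (10.7/42.8)³.
(r₁/r₂)³ = (0.25)³ = 0.01562.
E₂ ≈ 0.04023 N/C.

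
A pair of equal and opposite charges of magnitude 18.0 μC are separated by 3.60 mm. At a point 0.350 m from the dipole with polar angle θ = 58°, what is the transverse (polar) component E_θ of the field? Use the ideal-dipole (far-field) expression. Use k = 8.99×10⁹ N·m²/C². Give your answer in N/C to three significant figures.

E_θ ≈ 1.15×10⁴ N/C

Dipole moment p = qd = (1.80×10⁻⁵ C)(0.00360 m) = 6.48×10⁻⁸ C·m.
For a dipole, E_θ = (kp sinθ)/r³.
kp/r³ = (8.99×10⁹)(6.48×10⁻⁸)/(0.350)³ = 1.359×10⁴ N/C.
E_θ = 1.359×10⁴·sin58° = 1.152×10⁴ N/C.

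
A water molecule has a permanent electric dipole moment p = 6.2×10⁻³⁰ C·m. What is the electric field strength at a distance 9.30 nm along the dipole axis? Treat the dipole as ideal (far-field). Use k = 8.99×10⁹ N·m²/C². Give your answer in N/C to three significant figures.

E ≈ 1.39×10⁵ N/C

On the dipole axis E = 2kp/r³.
E = 2·(8.99×10⁹)(6.20×10⁻³⁰) / (9.30×10⁻⁹)³ = 1.386×10⁵ N/C.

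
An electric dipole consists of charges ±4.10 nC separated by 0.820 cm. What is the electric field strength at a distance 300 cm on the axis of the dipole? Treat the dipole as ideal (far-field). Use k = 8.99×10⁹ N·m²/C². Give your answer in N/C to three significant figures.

E ≈ 0.0224 N/C

Dipole moment p = qd = (4.10×10⁻⁹ C)(0.00820 m) = 3.362×10⁻¹¹ C·m.
On the dipole axis E = 2kp/r³.
E = 2·(8.99×10⁹)(3.362×10⁻¹¹) / (3.00)³ = 0.02239 N/C.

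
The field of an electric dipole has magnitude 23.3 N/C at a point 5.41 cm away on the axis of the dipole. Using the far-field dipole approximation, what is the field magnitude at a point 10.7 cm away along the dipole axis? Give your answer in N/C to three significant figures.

E ≈ 3.01 N/C

Dipole fields scale as 1/r³ in the far field; the geometry is the same at both points.
E₂ = E₁ · (r₁/r₂)³ = 23.3 · (5.41/10.7)³.
(r₁/r₂)³ = (0.5056)³ = 0.1293.
E₂ ≈ 3.012 N/C.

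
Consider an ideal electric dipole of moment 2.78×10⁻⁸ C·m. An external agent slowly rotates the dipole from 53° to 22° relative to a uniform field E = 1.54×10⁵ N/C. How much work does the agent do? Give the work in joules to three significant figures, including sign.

W ≈ -0.00139 J

W_ext = ΔU = U(θ₂) − U(θ₁) = −pE cosθ₂ − (−pE cosθ₁) = pE(cosθ₁ − cosθ₂).
W = (2.78×10⁻⁸)(1.54×10⁵)·(cos53° − cos22°) = (0.004281)·(-0.3254) = -0.001393 J.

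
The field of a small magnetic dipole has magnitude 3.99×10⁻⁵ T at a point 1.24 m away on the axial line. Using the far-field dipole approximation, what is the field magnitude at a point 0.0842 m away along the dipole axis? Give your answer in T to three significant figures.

B ≈ 0.127 T

Dipole fields scale as 1/r³ in the far field; the geometry is the same at both points.
B₂ = B₁ · (r₁/r₂)³ = 3.99×10⁻⁵ · (1.24/0.0842)³.
(r₁/r₂)³ = (14.73)³ = 3194.
B₂ ≈ 0.1274 T.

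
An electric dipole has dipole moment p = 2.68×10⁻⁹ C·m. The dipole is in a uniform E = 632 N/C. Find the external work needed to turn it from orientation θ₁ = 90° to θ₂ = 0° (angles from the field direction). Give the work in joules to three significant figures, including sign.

W ≈ -1.69×10⁻⁶ J

W_ext = ΔU = U(θ₂) − U(θ₁) = −pE cosθ₂ − (−pE cosθ₁) = pE(cosθ₁ − cosθ₂).
W = (2.68×10⁻⁹)(632)·(cos90° − cos0°) = (1.694×10⁻⁶)·(-1.0000) = -1.694×10⁻⁶ J.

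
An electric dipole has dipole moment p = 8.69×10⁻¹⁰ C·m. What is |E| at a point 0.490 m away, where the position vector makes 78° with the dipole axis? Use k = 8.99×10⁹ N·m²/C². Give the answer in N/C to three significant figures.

E ≈ 70.6 N/C

At angle θ the dipole field magnitude is E = (kp/r³)·√(1 + 3cos²θ).
kp/r³ = (8.99×10⁹)(8.69×10⁻¹⁰) / (0.490)³ = 66.40 N/C.
√(1 + 3cos²78°) = √(1 + 3·0.0432) = √1.1297 ≈ 1.0629.
E ≈ 66.40 × 1.063 = 70.58 N/C.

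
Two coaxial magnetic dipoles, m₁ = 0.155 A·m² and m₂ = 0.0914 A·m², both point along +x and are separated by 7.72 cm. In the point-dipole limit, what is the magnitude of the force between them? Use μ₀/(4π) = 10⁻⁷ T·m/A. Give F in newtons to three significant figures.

F ≈ 2.39×10⁻⁴ N

On-axis B of dipole 1: B = (μ₀/4π)·2m₁/r³. Force on dipole 2: F = m₂·dB/dr.
dB/dr = −(μ₀/4π)·6m₁/r⁴, so |F| = (μ₀/4π)·6m₁m₂/r⁴.
F = 6(10⁻⁷)(0.155)(0.0914)/(0.0772)⁴ = 2.393×10⁻⁴ N.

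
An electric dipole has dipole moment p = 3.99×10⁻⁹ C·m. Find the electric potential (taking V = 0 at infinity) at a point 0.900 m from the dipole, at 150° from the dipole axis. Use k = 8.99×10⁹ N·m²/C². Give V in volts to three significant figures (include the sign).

V ≈ -38.4 V

The dipole potential is V = kp cosθ / r².
V = (8.99×10⁹)(3.99×10⁻⁹)·cos150° / (0.900)² = -38.35 V.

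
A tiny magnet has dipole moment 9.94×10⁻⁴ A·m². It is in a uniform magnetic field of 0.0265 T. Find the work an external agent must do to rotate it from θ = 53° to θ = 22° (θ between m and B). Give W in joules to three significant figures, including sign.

W ≈ -8.57×10⁻⁶ J

W_ext = ΔU = −mB cosθ₂ + mB cosθ₁ = mB(cosθ₁ − cosθ₂).
W = (9.94×10⁻⁴)(0.0265)·(cos53° − cos22°) = (2.634×10⁻⁵)·(-0.3254) = -8.571×10⁻⁶ J.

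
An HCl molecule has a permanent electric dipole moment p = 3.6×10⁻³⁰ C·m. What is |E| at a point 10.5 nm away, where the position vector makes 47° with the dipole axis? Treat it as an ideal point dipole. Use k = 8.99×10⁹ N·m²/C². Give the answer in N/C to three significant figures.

At angle θ the dipole field magnitude is E = (kp/r³)·√(1 + 3cos²θ).
kp/r³ = (8.99×10⁹)(3.60×10⁻³⁰) / (1.05×10⁻⁸)³ = 2.796×10⁴ N/C.
√(1 + 3cos²47°) = √(1 + 3·0.4651) = √2.3954 ≈ 1.5477.
E ≈ 2.796×10⁴ × 1.548 = 4.327×10⁴ N/C.

E ≈ 4.33×10⁴ N/C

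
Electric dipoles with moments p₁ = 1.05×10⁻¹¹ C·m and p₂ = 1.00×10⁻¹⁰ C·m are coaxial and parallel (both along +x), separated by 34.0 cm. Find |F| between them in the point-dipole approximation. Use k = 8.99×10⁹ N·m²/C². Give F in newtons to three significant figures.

On-axis field of dipole 1 at distance r: E = 2kp₁/r³. Force on dipole 2 is F = p₂·dE/dr (gradient along axis).
dE/dr = −6kp₁/r⁴, so |F| = 6kp₁p₂/r⁴ (attractive for aligned moments).
F = 6(8.99×10⁹)(1.05×10⁻¹¹)(1.00×10⁻¹⁰)/(0.340)⁴ = 4.238×10⁻⁹ N.

F ≈ 4.24×10⁻⁹ N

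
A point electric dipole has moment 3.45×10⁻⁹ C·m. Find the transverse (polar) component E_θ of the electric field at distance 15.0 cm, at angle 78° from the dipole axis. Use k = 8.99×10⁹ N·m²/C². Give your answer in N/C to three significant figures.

For a dipole, E_θ = (kp sinθ)/r³.
kp/r³ = (8.99×10⁹)(3.45×10⁻⁹)/(0.150)³ = 9190 N/C.
E_θ = 9190·sin78° = 8989 N/C.

E_θ ≈ 8990 N/C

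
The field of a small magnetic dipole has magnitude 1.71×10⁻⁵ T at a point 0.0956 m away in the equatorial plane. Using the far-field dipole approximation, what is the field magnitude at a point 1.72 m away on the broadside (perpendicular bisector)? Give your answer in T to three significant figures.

Dipole fields scale as 1/r³ in the far field; the geometry is the same at both points.
B₂ = B₁ · (r₁/r₂)³ = 1.71×10⁻⁵ · (0.0956/1.72)³.
(r₁/r₂)³ = (0.05558)³ = 0.0001717.
B₂ ≈ 2.936×10⁻⁹ T.

B ≈ 2.94×10⁻⁹ T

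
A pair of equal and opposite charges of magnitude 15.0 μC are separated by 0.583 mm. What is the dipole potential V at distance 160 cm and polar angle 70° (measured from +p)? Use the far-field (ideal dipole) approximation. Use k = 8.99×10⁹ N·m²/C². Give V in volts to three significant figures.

V ≈ 10.5 V

Dipole moment p = qd = (1.50×10⁻⁵ C)(5.83×10⁻⁴ m) = 8.745×10⁻⁹ C·m.
The dipole potential is V = kp cosθ / r².
V = (8.99×10⁹)(8.745×10⁻⁹)·cos70° / (1.60)² = 10.50 V.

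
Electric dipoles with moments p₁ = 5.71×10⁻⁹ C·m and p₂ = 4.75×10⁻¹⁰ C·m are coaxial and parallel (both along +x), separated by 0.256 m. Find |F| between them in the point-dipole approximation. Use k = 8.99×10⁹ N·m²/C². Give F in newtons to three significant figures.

On-axis field of dipole 1 at distance r: E = 2kp₁/r³. Force on dipole 2 is F = p₂·dE/dr (gradient along axis).
dE/dr = −6kp₁/r⁴, so |F| = 6kp₁p₂/r⁴ (attractive for aligned moments).
F = 6(8.99×10⁹)(5.71×10⁻⁹)(4.75×10⁻¹⁰)/(0.256)⁴ = 3.406×10⁻⁵ N.

F ≈ 3.41×10⁻⁵ N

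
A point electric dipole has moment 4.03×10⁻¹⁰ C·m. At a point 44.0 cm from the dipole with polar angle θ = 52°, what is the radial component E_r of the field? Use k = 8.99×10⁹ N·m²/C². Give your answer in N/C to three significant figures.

E_r ≈ 52.4 N/C

For a dipole, E_r = (2kp cosθ)/r³.
kp/r³ = (8.99×10⁹)(4.03×10⁻¹⁰)/(0.440)³ = 42.53 N/C.
E_r = 2·42.53·cos52° = 52.37 N/C.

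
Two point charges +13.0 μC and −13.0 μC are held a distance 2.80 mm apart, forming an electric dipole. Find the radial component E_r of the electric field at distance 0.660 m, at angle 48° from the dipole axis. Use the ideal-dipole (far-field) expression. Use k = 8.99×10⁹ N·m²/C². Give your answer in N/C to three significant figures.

E_r ≈ 1520 N/C

Dipole moment p = qd = (1.30×10⁻⁵ C)(0.00280 m) = 3.64×10⁻⁸ C·m.
For a dipole, E_r = (2kp cosθ)/r³.
kp/r³ = (8.99×10⁹)(3.64×10⁻⁸)/(0.660)³ = 1138 N/C.
E_r = 2·1138·cos48° = 1523 N/C.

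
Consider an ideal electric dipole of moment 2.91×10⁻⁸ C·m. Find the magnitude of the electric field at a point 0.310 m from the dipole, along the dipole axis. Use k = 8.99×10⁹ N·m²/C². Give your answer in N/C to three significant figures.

E ≈ 1.76×10⁴ N/C

On the dipole axis E = 2kp/r³.
E = 2·(8.99×10⁹)(2.91×10⁻⁸) / (0.310)³ = 1.756×10⁴ N/C.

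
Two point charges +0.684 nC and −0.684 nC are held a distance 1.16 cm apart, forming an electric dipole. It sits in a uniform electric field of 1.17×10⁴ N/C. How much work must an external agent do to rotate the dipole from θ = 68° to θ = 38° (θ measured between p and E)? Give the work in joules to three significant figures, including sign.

Dipole moment p = qd = (6.84×10⁻¹⁰ C)(0.0116 m) = 7.934×10⁻¹² C·m.
W_ext = ΔU = U(θ₂) − U(θ₁) = −pE cosθ₂ − (−pE cosθ₁) = pE(cosθ₁ − cosθ₂).
W = (7.934×10⁻¹²)(1.17×10⁴)·(cos68° − cos38°) = (9.283×10⁻⁸)·(-0.4134) = -3.838×10⁻⁸ J.

W ≈ -3.84×10⁻⁸ J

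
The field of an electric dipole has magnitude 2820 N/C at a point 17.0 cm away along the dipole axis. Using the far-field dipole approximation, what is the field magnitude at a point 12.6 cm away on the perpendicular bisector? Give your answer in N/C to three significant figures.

Dipole fields scale as 1/r³ in the far field.
The axial field is twice the equatorial field at the same r, so the geometry factor is 1/2.
E₂ = E₁ · (1/2) · (r₁/r₂)³ = 2820 · 0.5 · (17.0/12.6)³.
(r₁/r₂)³ = (1.349)³ = 2.456.
E₂ ≈ 3463 N/C.

E ≈ 3460 N/C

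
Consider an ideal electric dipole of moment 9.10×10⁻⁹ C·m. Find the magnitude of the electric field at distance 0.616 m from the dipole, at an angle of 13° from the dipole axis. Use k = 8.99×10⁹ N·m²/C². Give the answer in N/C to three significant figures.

E ≈ 687 N/C

At angle θ the dipole field magnitude is E = (kp/r³)·√(1 + 3cos²θ).
kp/r³ = (8.99×10⁹)(9.10×10⁻⁹) / (0.616)³ = 350.0 N/C.
√(1 + 3cos²13°) = √(1 + 3·0.9494) = √3.8482 ≈ 1.9617.
E ≈ 350.0 × 1.962 = 686.6 N/C.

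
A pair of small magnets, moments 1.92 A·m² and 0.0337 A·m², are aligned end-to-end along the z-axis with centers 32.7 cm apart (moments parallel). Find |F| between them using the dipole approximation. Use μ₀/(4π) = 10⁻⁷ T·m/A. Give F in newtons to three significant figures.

F ≈ 3.40×10⁻⁶ N

On-axis B of dipole 1: B = (μ₀/4π)·2m₁/r³. Force on dipole 2: F = m₂·dB/dr.
dB/dr = −(μ₀/4π)·6m₁/r⁴, so |F| = (μ₀/4π)·6m₁m₂/r⁴.
F = 6(10⁻⁷)(1.92)(0.0337)/(0.327)⁴ = 3.395×10⁻⁶ N.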